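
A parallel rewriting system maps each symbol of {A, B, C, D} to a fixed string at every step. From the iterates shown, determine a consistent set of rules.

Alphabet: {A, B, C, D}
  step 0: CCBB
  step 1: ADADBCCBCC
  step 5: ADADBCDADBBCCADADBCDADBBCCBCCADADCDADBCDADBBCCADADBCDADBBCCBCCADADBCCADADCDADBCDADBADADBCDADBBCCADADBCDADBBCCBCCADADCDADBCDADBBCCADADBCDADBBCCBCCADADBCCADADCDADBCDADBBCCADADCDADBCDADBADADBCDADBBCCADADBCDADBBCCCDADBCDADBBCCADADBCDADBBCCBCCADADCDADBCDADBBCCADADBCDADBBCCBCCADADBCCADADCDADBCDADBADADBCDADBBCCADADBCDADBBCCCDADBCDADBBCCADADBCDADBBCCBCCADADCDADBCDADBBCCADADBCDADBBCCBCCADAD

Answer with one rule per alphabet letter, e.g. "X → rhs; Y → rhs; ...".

  step 0 ⇒ step 1: CCBB ⇒ AD·AD·BCC·BCC
    B ↦ BCC
    C ↦ AD
    A ↦ CD  (constrained at step 1)
    D ↦ ADB  (constrained at step 1)

A->CD, B->BCC, C->AD, D->ADB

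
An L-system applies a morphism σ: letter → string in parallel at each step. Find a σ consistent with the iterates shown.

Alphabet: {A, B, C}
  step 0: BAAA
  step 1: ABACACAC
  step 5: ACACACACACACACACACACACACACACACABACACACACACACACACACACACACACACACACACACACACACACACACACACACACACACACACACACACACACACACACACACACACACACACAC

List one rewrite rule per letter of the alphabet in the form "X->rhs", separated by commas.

A->AC, B->AB, C->AC

  step 0 ⇒ step 1: BAAA ⇒ AB·AC·AC·AC
    A ↦ AC
    B ↦ AB
    C ↦ AC  (constrained at step 1)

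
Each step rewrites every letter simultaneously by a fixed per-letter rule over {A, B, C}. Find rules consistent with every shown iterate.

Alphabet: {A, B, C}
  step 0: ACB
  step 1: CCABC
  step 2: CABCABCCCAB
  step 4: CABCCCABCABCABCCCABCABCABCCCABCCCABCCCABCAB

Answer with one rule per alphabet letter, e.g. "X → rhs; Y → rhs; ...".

A->C, B->C, C->CAB

  step 1 ⇒ step 2: CCABC ⇒ CAB·CAB·C·C·CAB
    A ↦ C
    B ↦ C
    C ↦ CAB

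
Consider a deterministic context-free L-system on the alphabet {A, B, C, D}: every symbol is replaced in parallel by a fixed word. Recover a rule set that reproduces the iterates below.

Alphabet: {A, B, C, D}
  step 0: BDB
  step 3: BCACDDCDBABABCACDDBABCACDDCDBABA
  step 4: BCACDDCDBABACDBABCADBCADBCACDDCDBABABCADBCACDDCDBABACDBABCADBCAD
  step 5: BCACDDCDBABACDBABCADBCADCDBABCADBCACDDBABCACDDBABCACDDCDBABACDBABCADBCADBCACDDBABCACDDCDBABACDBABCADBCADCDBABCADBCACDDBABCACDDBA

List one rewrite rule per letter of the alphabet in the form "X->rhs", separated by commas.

A->D, B->BCA, C->CD, D->BA

  step 4 ⇒ step 5: BCACDDCDBABACDBABCADBCADBCACDDCDBABABCADBCACDDCDBABACDBABCADBCAD ⇒ BCA·CD·D·CD·BA·BA·CD·BA·BCA·D·BCA·D·CD·BA·BCA·D·BCA·CD·D·BA·BCA·CD·D·BA·BCA·CD·D·CD·BA·BA·CD·BA·BCA·D·BCA·D·BCA·CD·D·BA·BCA·CD·D·CD·BA·BA·CD·BA·BCA·D·BCA·D·CD·BA·BCA·D·BCA·CD·D·BA·BCA·CD·D·BA
    A ↦ D
    B ↦ BCA
    C ↦ CD
    D ↦ BA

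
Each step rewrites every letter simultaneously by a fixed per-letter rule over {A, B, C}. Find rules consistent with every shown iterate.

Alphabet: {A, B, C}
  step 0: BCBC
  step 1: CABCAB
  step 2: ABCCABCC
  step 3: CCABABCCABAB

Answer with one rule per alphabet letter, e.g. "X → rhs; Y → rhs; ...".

A->C, B->C, C->AB

  step 2 ⇒ step 3: ABCCABCC ⇒ C·C·AB·AB·C·C·AB·AB
    A ↦ C
    B ↦ C
    C ↦ AB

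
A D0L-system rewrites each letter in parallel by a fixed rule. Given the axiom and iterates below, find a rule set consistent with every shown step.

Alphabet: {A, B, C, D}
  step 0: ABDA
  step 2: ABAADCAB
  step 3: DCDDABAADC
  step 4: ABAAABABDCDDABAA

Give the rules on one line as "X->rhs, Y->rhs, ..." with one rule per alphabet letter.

A->D, B->C, C->AA, D->AB

  step 3 ⇒ step 4: DCDDABAADC ⇒ AB·AA·AB·AB·D·C·D·D·AB·AA
    A ↦ D
    B ↦ C
    C ↦ AA
    D ↦ AB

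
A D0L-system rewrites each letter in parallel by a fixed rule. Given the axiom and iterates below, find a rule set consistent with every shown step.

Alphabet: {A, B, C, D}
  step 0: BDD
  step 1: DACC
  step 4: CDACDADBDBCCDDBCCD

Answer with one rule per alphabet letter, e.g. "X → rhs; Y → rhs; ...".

  step 0 ⇒ step 1: BDD ⇒ DA·C·C
    B ↦ DA
    D ↦ C
    A ↦ CD  (constrained at step 1)
    C ↦ DB  (constrained at step 1)

A->CD, B->DA, C->DB, D->C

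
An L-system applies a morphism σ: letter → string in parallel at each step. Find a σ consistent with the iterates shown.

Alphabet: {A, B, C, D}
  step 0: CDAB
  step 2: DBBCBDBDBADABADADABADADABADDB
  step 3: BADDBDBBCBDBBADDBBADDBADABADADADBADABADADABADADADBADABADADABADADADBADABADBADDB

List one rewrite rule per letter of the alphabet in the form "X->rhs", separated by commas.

  step 2 ⇒ step 3: DBBCBDBDBADABADADABADADABADDB ⇒ BAD·DB·DB·BCB·DB·BAD·DB·BAD·DB·ADA·BAD·ADA·DB·ADA·BAD·ADA·BAD·ADA·DB·ADA·BAD·ADA·BAD·ADA·DB·ADA·BAD·BAD·DB
    A ↦ ADA
    B ↦ DB
    C ↦ BCB
    D ↦ BAD

A->ADA, B->DB, C->BCB, D->BAD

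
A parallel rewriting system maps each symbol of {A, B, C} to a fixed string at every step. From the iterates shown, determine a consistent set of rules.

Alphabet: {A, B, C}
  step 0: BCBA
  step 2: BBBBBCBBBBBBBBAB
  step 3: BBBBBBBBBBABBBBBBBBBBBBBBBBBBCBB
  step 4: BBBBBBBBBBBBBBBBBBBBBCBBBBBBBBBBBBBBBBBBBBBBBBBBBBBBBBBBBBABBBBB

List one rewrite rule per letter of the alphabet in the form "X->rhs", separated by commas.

  step 3 ⇒ step 4: BBBBBBBBBBABBBBBBBBBBBBBBBBBBCBB ⇒ BB·BB·BB·BB·BB·BB·BB·BB·BB·BB·BC·BB·BB·BB·BB·BB·BB·BB·BB·BB·BB·BB·BB·BB·BB·BB·BB·BB·BB·AB·BB·BB
    A ↦ BC
    B ↦ BB
    C ↦ AB

A->BC, B->BB, C->AB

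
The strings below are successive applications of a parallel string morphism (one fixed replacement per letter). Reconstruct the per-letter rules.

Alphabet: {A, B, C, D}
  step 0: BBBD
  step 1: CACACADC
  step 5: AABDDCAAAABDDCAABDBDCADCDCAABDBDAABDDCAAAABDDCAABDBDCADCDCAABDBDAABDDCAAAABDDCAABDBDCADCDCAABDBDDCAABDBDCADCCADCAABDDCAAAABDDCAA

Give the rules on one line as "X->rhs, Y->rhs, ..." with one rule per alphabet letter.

  step 0 ⇒ step 1: BBBD ⇒ CA·CA·CA·DC
    B ↦ CA
    D ↦ DC
    A ↦ BD  (constrained at step 1)
    C ↦ AA  (constrained at step 1)

A->BD, B->CA, C->AA, D->DC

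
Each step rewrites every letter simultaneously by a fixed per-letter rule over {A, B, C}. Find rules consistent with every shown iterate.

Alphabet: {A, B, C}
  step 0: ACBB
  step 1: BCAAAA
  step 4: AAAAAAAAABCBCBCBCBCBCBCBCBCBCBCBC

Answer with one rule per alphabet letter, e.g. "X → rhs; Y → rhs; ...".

A->BC, B->A, C->AA

  step 0 ⇒ step 1: ACBB ⇒ BC·AA·A·A
    A ↦ BC
    B ↦ A
    C ↦ AA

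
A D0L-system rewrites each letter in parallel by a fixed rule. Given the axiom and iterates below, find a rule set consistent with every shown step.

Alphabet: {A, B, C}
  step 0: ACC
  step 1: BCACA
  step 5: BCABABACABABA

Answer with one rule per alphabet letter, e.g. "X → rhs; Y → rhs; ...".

  step 0 ⇒ step 1: ACC ⇒ B·CA·CA
    A ↦ B
    C ↦ CA
    B ↦ A  (constrained at step 1)

A->B, B->A, C->CA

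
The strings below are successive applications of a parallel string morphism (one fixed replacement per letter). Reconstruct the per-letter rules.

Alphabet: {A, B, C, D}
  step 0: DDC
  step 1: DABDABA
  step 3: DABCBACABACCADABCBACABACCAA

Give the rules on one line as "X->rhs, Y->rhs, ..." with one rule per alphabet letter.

  step 0 ⇒ step 1: DDC ⇒ DAB·DAB·A
    C ↦ A
    D ↦ DAB
    A ↦ C  (constrained at step 1)
    B ↦ BAC  (constrained at step 1)

A->C, B->BAC, C->A, D->DAB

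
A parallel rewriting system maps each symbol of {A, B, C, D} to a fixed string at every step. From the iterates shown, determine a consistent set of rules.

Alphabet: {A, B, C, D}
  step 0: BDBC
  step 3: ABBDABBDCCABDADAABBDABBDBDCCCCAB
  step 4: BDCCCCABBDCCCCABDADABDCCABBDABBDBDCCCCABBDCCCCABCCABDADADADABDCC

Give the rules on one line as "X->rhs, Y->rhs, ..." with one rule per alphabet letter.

A->BD, B->CC, C->DA, D->AB

  step 3 ⇒ step 4: ABBDABBDCCABDADAABBDABBDBDCCCCAB ⇒ BD·CC·CC·AB·BD·CC·CC·AB·DA·DA·BD·CC·AB·BD·AB·BD·BD·CC·CC·AB·BD·CC·CC·AB·CC·AB·DA·DA·DA·DA·BD·CC
    A ↦ BD
    B ↦ CC
    C ↦ DA
    D ↦ AB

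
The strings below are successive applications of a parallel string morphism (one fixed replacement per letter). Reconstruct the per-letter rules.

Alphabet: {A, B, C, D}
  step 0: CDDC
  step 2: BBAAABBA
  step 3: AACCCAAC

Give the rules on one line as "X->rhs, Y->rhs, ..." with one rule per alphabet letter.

  step 2 ⇒ step 3: BBAAABBA ⇒ A·A·C·C·C·A·A·C
    A ↦ C
    B ↦ A
    C ↦ DDB  (constrained at step 0)
    D ↦ B  (constrained at step 0)

A->C, B->A, C->DDB, D->B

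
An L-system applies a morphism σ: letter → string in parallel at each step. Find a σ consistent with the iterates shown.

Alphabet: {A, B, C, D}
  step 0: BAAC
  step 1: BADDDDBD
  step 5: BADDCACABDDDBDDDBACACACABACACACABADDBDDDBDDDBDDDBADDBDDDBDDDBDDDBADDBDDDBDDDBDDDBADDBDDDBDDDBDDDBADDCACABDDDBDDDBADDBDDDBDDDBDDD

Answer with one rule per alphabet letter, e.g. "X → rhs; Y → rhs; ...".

  step 0 ⇒ step 1: BAAC ⇒ BA·DD·DD·BD
    A ↦ DD
    B ↦ BA
    C ↦ BD
    D ↦ CA  (constrained at step 1)

A->DD, B->BA, C->BD, D->CA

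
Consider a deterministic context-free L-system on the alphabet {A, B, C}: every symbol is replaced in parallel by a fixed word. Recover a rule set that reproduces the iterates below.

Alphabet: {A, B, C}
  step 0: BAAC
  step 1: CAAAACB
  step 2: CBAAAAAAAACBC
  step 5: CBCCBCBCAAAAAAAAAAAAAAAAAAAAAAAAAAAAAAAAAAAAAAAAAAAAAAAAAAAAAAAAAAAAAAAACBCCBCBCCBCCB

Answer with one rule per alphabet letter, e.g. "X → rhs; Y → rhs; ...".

A->AA, B->C, C->CB

  step 1 ⇒ step 2: CAAAACB ⇒ CB·AA·AA·AA·AA·CB·C
    A ↦ AA
    B ↦ C
    C ↦ CB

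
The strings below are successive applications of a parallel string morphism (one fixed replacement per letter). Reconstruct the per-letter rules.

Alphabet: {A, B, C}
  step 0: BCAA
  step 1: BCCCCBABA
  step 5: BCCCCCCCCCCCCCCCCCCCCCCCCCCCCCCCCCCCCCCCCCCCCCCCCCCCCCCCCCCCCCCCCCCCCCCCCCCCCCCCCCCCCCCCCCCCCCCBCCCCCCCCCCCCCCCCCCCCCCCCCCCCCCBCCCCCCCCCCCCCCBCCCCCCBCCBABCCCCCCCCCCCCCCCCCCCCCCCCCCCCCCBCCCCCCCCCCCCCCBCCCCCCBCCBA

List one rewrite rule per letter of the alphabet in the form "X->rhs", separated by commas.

A->BA, B->BCC, C->CC

  step 0 ⇒ step 1: BCAA ⇒ BCC·CC·BA·BA
    A ↦ BA
    B ↦ BCC
    C ↦ CC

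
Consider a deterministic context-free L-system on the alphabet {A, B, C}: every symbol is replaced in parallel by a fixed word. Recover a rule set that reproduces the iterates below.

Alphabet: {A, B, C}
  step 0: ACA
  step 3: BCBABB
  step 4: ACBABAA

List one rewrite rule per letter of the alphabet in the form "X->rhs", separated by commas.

  step 3 ⇒ step 4: BCBABB ⇒ A·CB·A·B·A·A
    A ↦ B
    B ↦ A
    C ↦ CB

A->B, B->A, C->CB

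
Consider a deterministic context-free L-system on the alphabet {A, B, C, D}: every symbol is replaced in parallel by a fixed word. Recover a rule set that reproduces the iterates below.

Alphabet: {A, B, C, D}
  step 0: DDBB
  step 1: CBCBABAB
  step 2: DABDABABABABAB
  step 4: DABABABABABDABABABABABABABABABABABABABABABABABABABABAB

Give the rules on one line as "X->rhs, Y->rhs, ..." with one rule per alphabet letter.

A->AB, B->AB, C->D, D->CB

  step 1 ⇒ step 2: CBCBABAB ⇒ D·AB·D·AB·AB·AB·AB·AB
    A ↦ AB
    B ↦ AB
    C ↦ D
  step 0 ⇒ step 1: DDBB ⇒ CB·CB·AB·AB
    D ↦ CB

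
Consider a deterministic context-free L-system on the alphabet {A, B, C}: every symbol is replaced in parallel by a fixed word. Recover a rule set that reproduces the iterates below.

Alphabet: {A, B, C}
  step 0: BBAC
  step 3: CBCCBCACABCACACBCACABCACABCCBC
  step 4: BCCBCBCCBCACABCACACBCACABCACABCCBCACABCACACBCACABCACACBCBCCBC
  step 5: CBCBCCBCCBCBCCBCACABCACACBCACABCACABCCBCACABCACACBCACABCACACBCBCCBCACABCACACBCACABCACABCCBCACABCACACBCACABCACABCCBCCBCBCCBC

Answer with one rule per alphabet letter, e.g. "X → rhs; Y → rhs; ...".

A->ACA, B->C, C->BC

  step 4 ⇒ step 5: BCCBCBCCBCACABCACACBCACABCACABCCBCACABCACACBCACABCACACBCBCCBC ⇒ C·BC·BC·C·BC·C·BC·BC·C·BC·ACA·BC·ACA·C·BC·ACA·BC·ACA·BC·C·BC·ACA·BC·ACA·C·BC·ACA·BC·ACA·C·BC·BC·C·BC·ACA·BC·ACA·C·BC·ACA·BC·ACA·BC·C·BC·ACA·BC·ACA·C·BC·ACA·BC·ACA·BC·C·BC·C·BC·BC·C·BC
    A ↦ ACA
    B ↦ C
    C ↦ BC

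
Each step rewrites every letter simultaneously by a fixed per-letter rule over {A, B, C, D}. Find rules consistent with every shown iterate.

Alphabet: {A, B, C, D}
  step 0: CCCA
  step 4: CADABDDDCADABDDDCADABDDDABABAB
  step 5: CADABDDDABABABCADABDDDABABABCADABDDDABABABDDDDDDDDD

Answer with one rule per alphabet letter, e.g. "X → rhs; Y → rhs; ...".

  step 4 ⇒ step 5: CADABDDDCADABDDDCADABDDDABABAB ⇒ CA·D·AB·D·DD·AB·AB·AB·CA·D·AB·D·DD·AB·AB·AB·CA·D·AB·D·DD·AB·AB·AB·D·DD·D·DD·D·DD
    A ↦ D
    B ↦ DD
    C ↦ CA
    D ↦ AB

A->D, B->DD, C->CA, D->AB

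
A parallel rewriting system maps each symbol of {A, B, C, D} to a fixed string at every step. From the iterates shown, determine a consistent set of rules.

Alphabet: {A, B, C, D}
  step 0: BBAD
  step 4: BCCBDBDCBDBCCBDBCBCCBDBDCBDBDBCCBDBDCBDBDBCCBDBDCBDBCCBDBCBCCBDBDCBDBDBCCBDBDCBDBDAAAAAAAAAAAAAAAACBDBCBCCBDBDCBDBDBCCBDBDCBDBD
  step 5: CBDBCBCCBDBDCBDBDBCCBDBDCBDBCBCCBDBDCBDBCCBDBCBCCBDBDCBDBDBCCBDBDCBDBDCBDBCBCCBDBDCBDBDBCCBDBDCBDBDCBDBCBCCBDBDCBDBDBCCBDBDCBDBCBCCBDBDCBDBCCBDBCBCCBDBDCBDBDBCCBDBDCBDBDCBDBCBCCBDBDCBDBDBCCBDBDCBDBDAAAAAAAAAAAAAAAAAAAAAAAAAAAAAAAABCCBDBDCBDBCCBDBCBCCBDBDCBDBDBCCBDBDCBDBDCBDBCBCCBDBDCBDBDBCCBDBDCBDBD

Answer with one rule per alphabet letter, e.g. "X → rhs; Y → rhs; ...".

  step 4 ⇒ step 5: BCCBDBDCBDBCCBDBCBCCBDBDCBDBDBCCBDBDCBDBDBCCBDBDCBDBCCBDBCBCCBDBDCBDBDBCCBDBDCBDBDAAAAAAAAAAAAAAAACBDBCBCCBDBDCBDBDBCCBDBDCBDBD ⇒ CBD·BC·BC·CBD·BD·CBD·BD·BC·CBD·BD·CBD·BC·BC·CBD·BD·CBD·BC·CBD·BC·BC·CBD·BD·CBD·BD·BC·CBD·BD·CBD·BD·CBD·BC·BC·CBD·BD·CBD·BD·BC·CBD·BD·CBD·BD·CBD·BC·BC·CBD·BD·CBD·BD·BC·CBD·BD·CBD·BC·BC·CBD·BD·CBD·BC·CBD·BC·BC·CBD·BD·CBD·BD·BC·CBD·BD·CBD·BD·CBD·BC·BC·CBD·BD·CBD·BD·BC·CBD·BD·CBD·BD·AA·AA·AA·AA·AA·AA·AA·AA·AA·AA·AA·AA·AA·AA·AA·AA·BC·CBD·BD·CBD·BC·CBD·BC·BC·CBD·BD·CBD·BD·BC·CBD·BD·CBD·BD·CBD·BC·BC·CBD·BD·CBD·BD·BC·CBD·BD·CBD·BD
    A ↦ AA
    B ↦ CBD
    C ↦ BC
    D ↦ BD

A->AA, B->CBD, C->BC, D->BD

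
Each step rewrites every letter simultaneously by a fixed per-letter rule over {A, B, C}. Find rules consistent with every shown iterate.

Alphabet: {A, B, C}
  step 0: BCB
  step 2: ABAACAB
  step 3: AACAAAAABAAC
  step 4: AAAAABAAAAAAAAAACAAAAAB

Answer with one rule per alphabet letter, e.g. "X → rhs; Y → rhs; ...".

A->AA, B->C, C->AB

  step 3 ⇒ step 4: AACAAAAABAAC ⇒ AA·AA·AB·AA·AA·AA·AA·AA·C·AA·AA·AB
    A ↦ AA
    B ↦ C
    C ↦ AB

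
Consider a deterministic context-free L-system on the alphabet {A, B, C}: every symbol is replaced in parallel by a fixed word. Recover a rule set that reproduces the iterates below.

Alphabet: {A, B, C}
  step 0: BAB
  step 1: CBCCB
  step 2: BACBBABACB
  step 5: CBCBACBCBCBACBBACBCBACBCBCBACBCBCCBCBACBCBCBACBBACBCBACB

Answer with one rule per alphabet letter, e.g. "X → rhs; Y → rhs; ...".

A->C, B->CB, C->BA

  step 1 ⇒ step 2: CBCCB ⇒ BA·CB·BA·BA·CB
    B ↦ CB
    C ↦ BA
  step 0 ⇒ step 1: BAB ⇒ CB·C·CB
    A ↦ C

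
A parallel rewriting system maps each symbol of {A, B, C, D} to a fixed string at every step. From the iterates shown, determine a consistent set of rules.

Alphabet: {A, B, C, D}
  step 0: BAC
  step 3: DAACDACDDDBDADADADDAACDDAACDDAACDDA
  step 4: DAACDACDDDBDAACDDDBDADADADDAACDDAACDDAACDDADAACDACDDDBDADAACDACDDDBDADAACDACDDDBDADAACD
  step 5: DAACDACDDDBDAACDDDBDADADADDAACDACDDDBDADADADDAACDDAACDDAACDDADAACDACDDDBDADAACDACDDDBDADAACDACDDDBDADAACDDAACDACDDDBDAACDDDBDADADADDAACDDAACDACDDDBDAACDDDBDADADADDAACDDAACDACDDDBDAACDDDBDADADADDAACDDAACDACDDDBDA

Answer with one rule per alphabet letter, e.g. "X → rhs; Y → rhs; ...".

A->ACD, B->D, C->DDB, D->DA

  step 4 ⇒ step 5: DAACDACDDDBDAACDDDBDADADADDAACDDAACDDAACDDADAACDACDDDBDADAACDACDDDBDADAACDACDDDBDADAACD ⇒ DA·ACD·ACD·DDB·DA·ACD·DDB·DA·DA·DA·D·DA·ACD·ACD·DDB·DA·DA·DA·D·DA·ACD·DA·ACD·DA·ACD·DA·DA·ACD·ACD·DDB·DA·DA·ACD·ACD·DDB·DA·DA·ACD·ACD·DDB·DA·DA·ACD·DA·ACD·ACD·DDB·DA·ACD·DDB·DA·DA·DA·D·DA·ACD·DA·ACD·ACD·DDB·DA·ACD·DDB·DA·DA·DA·D·DA·ACD·DA·ACD·ACD·DDB·DA·ACD·DDB·DA·DA·DA·D·DA·ACD·DA·ACD·ACD·DDB·DA
    A ↦ ACD
    B ↦ D
    C ↦ DDB
    D ↦ DA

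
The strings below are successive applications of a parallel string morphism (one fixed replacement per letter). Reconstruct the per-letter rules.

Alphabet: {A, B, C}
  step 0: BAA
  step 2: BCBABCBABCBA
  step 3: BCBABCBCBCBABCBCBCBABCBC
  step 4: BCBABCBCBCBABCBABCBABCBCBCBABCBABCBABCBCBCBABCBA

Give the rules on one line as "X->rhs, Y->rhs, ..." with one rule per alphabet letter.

A->BC, B->BC, C->BA

  step 3 ⇒ step 4: BCBABCBCBCBABCBCBCBABCBC ⇒ BC·BA·BC·BC·BC·BA·BC·BA·BC·BA·BC·BC·BC·BA·BC·BA·BC·BA·BC·BC·BC·BA·BC·BA
    A ↦ BC
    B ↦ BC
    C ↦ BA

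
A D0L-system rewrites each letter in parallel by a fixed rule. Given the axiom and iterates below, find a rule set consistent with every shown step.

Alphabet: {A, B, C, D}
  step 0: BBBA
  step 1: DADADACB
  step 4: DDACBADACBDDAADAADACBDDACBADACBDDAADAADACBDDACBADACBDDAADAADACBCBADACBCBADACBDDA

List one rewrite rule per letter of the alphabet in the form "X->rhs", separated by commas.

A->CB, B->DA, C->D, D->ADA

  step 0 ⇒ step 1: BBBA ⇒ DA·DA·DA·CB
    A ↦ CB
    B ↦ DA
    C ↦ D  (constrained at step 1)
    D ↦ ADA  (constrained at step 1)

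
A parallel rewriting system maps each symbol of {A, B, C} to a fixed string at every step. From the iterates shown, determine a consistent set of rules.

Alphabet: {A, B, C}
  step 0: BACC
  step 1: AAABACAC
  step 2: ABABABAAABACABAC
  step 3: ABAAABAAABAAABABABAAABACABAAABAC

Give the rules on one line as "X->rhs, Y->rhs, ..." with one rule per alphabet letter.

A->AB, B->AA, C->AC

  step 2 ⇒ step 3: ABABABAAABACABAC ⇒ AB·AA·AB·AA·AB·AA·AB·AB·AB·AA·AB·AC·AB·AA·AB·AC
    A ↦ AB
    B ↦ AA
    C ↦ AC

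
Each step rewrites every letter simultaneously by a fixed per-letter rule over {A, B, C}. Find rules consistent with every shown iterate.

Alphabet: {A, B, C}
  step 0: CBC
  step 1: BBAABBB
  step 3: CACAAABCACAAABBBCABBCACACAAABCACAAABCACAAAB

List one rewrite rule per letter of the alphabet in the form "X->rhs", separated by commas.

A->CA, B->AAB, C->BB

  step 0 ⇒ step 1: CBC ⇒ BB·AAB·BB
    B ↦ AAB
    C ↦ BB
    A ↦ CA  (constrained at step 1)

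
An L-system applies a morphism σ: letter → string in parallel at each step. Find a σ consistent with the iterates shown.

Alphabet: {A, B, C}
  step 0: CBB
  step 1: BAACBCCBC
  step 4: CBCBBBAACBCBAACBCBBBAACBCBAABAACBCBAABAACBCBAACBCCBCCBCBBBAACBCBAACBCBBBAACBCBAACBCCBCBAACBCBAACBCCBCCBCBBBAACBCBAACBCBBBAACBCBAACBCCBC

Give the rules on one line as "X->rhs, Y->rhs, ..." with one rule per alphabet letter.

A->B, B->CBC, C->BAA

  step 0 ⇒ step 1: CBB ⇒ BAA·CBC·CBC
    B ↦ CBC
    C ↦ BAA
    A ↦ B  (constrained at step 1)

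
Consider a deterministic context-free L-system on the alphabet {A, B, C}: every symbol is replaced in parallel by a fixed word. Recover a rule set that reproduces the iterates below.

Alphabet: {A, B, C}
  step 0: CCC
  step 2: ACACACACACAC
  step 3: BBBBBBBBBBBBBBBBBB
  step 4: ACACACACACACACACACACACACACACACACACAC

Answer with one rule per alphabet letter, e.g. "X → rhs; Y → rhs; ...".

  step 3 ⇒ step 4: BBBBBBBBBBBBBBBBBB ⇒ AC·AC·AC·AC·AC·AC·AC·AC·AC·AC·AC·AC·AC·AC·AC·AC·AC·AC
    B ↦ AC
  step 2 ⇒ step 3: ACACACACACAC ⇒ B·BB·B·BB·B·BB·B·BB·B·BB·B·BB
    A ↦ B
  step 2 ⇒ step 3: ACACACACACAC ⇒ B·BB·B·BB·B·BB·B·BB·B·BB·B·BB
    C ↦ BB

A->B, B->AC, C->BB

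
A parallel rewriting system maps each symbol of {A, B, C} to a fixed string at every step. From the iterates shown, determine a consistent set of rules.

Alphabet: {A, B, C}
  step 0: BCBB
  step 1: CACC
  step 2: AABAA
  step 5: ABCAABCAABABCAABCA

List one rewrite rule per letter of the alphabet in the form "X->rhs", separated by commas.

  step 1 ⇒ step 2: CACC ⇒ A·AB·A·A
    A ↦ AB
    C ↦ A
  step 0 ⇒ step 1: BCBB ⇒ C·A·C·C
    B ↦ C

A->AB, B->C, C->A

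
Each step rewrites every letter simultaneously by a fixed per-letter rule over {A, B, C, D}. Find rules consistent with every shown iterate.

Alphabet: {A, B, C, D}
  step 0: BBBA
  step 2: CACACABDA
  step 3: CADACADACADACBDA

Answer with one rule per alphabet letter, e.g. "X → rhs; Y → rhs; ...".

  step 2 ⇒ step 3: CACACABDA ⇒ CA·DA·CA·DA·CA·DA·C·B·DA
    A ↦ DA
    B ↦ C
    C ↦ CA
    D ↦ B

A->DA, B->C, C->CA, D->B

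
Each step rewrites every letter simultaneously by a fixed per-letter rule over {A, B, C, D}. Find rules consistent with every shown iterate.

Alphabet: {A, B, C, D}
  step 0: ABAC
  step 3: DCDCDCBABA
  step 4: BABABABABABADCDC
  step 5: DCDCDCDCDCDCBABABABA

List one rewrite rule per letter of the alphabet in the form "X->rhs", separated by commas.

A->C, B->D, C->BA, D->BA

  step 4 ⇒ step 5: BABABABABABADCDC ⇒ D·C·D·C·D·C·D·C·D·C·D·C·BA·BA·BA·BA
    A ↦ C
    B ↦ D
    C ↦ BA
    D ↦ BA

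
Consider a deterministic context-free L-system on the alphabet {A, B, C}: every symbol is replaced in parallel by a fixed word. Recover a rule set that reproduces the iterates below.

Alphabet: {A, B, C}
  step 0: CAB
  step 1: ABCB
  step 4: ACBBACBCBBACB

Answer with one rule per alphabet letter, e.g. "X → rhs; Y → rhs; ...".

A->B, B->CB, C->A

  step 0 ⇒ step 1: CAB ⇒ A·B·CB
    A ↦ B
    B ↦ CB
    C ↦ A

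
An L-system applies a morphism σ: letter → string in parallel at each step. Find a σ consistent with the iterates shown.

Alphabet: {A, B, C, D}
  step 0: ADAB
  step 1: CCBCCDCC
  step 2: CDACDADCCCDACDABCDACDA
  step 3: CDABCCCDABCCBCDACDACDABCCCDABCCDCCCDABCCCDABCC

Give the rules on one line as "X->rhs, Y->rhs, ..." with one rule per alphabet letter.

A->CC, B->DCC, C->CDA, D->B

  step 2 ⇒ step 3: CDACDADCCCDACDABCDACDA ⇒ CDA·B·CC·CDA·B·CC·B·CDA·CDA·CDA·B·CC·CDA·B·CC·DCC·CDA·B·CC·CDA·B·CC
    A ↦ CC
    B ↦ DCC
    C ↦ CDA
    D ↦ B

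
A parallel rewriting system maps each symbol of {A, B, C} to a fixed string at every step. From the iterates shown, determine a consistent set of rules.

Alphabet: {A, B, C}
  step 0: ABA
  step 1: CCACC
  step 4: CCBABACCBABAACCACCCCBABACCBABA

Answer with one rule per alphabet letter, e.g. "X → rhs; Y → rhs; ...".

A->CC, B->A, C->BA

  step 0 ⇒ step 1: ABA ⇒ CC·A·CC
    A ↦ CC
    B ↦ A
    C ↦ BA  (constrained at step 1)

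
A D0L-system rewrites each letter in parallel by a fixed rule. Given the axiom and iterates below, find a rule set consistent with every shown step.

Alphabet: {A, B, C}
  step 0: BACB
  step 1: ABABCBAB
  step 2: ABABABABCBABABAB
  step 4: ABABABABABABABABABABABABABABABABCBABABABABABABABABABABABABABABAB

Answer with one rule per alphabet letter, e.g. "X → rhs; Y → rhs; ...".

A->AB, B->AB, C->CB

  step 1 ⇒ step 2: ABABCBAB ⇒ AB·AB·AB·AB·CB·AB·AB·AB
    A ↦ AB
    B ↦ AB
    C ↦ CB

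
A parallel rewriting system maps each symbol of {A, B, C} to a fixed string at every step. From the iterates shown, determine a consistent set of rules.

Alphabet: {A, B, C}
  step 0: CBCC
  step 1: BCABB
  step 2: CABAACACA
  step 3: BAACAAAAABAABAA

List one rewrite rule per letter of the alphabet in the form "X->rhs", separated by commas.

A->AA, B->CA, C->B

  step 2 ⇒ step 3: CABAACACA ⇒ B·AA·CA·AA·AA·B·AA·B·AA
    A ↦ AA
    B ↦ CA
    C ↦ B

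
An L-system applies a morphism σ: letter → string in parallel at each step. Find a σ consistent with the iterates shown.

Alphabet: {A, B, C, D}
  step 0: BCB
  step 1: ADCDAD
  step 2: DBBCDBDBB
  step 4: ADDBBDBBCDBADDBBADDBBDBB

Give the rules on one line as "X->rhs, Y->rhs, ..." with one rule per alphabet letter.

  step 1 ⇒ step 2: ADCDAD ⇒ DB·B·CD·B·DB·B
    A ↦ DB
    C ↦ CD
    D ↦ B
  step 0 ⇒ step 1: BCB ⇒ AD·CD·AD
    B ↦ AD

A->DB, B->AD, C->CD, D->B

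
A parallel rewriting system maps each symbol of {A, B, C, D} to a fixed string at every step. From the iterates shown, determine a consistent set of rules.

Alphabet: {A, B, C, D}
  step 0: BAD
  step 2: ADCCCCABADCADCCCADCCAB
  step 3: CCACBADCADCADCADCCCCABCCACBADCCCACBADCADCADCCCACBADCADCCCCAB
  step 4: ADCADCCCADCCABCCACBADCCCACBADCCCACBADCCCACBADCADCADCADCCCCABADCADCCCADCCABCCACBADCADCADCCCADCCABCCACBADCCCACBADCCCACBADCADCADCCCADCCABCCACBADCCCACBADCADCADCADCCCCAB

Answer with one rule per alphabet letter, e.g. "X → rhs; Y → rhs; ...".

A->CC, B->CAB, C->ADC, D->ACB

  step 3 ⇒ step 4: CCACBADCADCADCADCCCCABCCACBADCCCACBADCADCADCCCACBADCADCCCCAB ⇒ ADC·ADC·CC·ADC·CAB·CC·ACB·ADC·CC·ACB·ADC·CC·ACB·ADC·CC·ACB·ADC·ADC·ADC·ADC·CC·CAB·ADC·ADC·CC·ADC·CAB·CC·ACB·ADC·ADC·ADC·CC·ADC·CAB·CC·ACB·ADC·CC·ACB·ADC·CC·ACB·ADC·ADC·ADC·CC·ADC·CAB·CC·ACB·ADC·CC·ACB·ADC·ADC·ADC·ADC·CC·CAB
    A ↦ CC
    B ↦ CAB
    C ↦ ADC
    D ↦ ACB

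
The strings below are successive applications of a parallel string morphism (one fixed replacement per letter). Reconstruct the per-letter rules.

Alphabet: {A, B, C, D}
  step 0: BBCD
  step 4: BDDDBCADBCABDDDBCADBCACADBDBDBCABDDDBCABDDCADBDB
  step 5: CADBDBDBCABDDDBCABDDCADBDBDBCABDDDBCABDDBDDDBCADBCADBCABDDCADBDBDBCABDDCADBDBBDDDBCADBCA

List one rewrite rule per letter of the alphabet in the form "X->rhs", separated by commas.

A->D, B->CA, C->BD, D->DB

  step 4 ⇒ step 5: BDDDBCADBCABDDDBCADBCACADBDBDBCABDDDBCABDDCADBDB ⇒ CA·DB·DB·DB·CA·BD·D·DB·CA·BD·D·CA·DB·DB·DB·CA·BD·D·DB·CA·BD·D·BD·D·DB·CA·DB·CA·DB·CA·BD·D·CA·DB·DB·DB·CA·BD·D·CA·DB·DB·BD·D·DB·CA·DB·CA
    A ↦ D
    B ↦ CA
    C ↦ BD
    D ↦ DB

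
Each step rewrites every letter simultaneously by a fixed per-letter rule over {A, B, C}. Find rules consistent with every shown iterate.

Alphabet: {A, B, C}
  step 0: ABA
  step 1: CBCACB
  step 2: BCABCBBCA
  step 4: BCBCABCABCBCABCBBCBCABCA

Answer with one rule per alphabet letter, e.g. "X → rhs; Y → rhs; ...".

A->CB, B->CA, C->B

  step 1 ⇒ step 2: CBCACB ⇒ B·CA·B·CB·B·CA
    A ↦ CB
    B ↦ CA
    C ↦ B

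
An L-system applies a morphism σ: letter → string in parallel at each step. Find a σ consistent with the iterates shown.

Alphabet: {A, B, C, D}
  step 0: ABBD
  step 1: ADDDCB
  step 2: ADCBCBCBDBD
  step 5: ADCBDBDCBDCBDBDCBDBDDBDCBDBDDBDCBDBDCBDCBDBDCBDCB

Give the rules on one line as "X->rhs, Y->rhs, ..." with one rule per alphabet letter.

A->AD, B->D, C->DB, D->CB

  step 1 ⇒ step 2: ADDDCB ⇒ AD·CB·CB·CB·DB·D
    A ↦ AD
    B ↦ D
    C ↦ DB
    D ↦ CB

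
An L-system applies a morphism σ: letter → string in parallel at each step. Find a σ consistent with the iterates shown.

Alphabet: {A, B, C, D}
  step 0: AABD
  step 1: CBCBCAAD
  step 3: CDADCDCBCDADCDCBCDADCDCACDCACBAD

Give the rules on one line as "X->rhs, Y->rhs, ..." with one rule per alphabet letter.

  step 0 ⇒ step 1: AABD ⇒ CB·CB·CA·AD
    A ↦ CB
    B ↦ CA
    D ↦ AD
    C ↦ CD  (constrained at step 1)

A->CB, B->CA, C->CD, D->AD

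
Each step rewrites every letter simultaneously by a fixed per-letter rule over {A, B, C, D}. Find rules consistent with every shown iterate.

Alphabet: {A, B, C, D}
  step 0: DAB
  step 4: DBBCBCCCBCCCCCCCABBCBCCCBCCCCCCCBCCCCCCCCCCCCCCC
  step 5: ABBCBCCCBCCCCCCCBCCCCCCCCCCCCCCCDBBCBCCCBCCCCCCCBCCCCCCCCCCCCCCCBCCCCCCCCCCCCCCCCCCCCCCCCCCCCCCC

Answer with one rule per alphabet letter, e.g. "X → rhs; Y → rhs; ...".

  step 4 ⇒ step 5: DBBCBCCCBCCCCCCCABBCBCCCBCCCCCCCBCCCCCCCCCCCCCCC ⇒ AB·BC·BC·CC·BC·CC·CC·CC·BC·CC·CC·CC·CC·CC·CC·CC·DB·BC·BC·CC·BC·CC·CC·CC·BC·CC·CC·CC·CC·CC·CC·CC·BC·CC·CC·CC·CC·CC·CC·CC·CC·CC·CC·CC·CC·CC·CC·CC
    A ↦ DB
    B ↦ BC
    C ↦ CC
    D ↦ AB

A->DB, B->BC, C->CC, D->AB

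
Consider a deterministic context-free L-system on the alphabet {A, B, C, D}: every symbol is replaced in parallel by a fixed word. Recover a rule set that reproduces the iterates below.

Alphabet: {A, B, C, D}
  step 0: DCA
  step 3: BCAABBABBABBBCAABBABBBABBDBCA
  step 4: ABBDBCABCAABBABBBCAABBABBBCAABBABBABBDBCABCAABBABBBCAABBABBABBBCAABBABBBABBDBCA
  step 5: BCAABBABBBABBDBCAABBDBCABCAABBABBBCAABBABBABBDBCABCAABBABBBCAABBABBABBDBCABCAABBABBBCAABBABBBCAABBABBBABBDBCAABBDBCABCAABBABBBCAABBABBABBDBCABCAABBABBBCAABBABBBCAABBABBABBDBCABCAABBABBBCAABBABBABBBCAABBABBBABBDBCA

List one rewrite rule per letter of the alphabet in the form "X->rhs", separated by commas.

  step 4 ⇒ step 5: ABBDBCABCAABBABBBCAABBABBBCAABBABBABBDBCABCAABBABBBCAABBABBABBBCAABBABBBABBDBCA ⇒ BCA·ABB·ABB·B·ABB·D·BCA·ABB·D·BCA·BCA·ABB·ABB·BCA·ABB·ABB·ABB·D·BCA·BCA·ABB·ABB·BCA·ABB·ABB·ABB·D·BCA·BCA·ABB·ABB·BCA·ABB·ABB·BCA·ABB·ABB·B·ABB·D·BCA·ABB·D·BCA·BCA·ABB·ABB·BCA·ABB·ABB·ABB·D·BCA·BCA·ABB·ABB·BCA·ABB·ABB·BCA·ABB·ABB·ABB·D·BCA·BCA·ABB·ABB·BCA·ABB·ABB·ABB·BCA·ABB·ABB·B·ABB·D·BCA
    A ↦ BCA
    B ↦ ABB
    C ↦ D
    D ↦ B

A->BCA, B->ABB, C->D, D->B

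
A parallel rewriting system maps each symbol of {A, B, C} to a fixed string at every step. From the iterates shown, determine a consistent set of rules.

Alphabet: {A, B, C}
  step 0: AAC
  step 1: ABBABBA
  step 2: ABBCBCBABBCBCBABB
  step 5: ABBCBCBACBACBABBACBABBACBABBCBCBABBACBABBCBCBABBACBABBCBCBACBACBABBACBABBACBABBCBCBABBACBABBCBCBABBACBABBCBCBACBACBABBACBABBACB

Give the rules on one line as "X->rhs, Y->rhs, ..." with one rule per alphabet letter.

  step 1 ⇒ step 2: ABBABBA ⇒ ABB·CB·CB·ABB·CB·CB·ABB
    A ↦ ABB
    B ↦ CB
  step 0 ⇒ step 1: AAC ⇒ ABB·ABB·A
    C ↦ A

A->ABB, B->CB, C->A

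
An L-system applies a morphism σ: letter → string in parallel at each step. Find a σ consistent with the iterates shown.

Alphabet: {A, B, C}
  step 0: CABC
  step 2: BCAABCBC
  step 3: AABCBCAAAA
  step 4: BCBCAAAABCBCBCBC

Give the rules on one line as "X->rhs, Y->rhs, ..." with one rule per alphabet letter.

A->BC, B->A, C->A

  step 3 ⇒ step 4: AABCBCAAAA ⇒ BC·BC·A·A·A·A·BC·BC·BC·BC
    A ↦ BC
    B ↦ A
    C ↦ A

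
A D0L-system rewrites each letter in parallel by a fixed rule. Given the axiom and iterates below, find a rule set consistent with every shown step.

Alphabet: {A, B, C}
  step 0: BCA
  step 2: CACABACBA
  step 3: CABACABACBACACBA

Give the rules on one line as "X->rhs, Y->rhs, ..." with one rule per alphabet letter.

  step 2 ⇒ step 3: CACABACBA ⇒ CA·BA·CA·BA·C·BA·CA·C·BA
    A ↦ BA
    B ↦ C
    C ↦ CA

A->BA, B->C, C->CA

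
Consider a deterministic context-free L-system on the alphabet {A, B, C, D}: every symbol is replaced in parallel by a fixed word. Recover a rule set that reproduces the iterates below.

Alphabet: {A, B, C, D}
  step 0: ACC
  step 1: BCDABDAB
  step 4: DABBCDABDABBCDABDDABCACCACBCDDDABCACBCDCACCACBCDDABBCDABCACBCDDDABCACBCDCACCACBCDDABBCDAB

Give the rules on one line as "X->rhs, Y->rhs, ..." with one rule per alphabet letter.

  step 0 ⇒ step 1: ACC ⇒ BC·DAB·DAB
    A ↦ BC
    C ↦ DAB
    B ↦ D  (constrained at step 1)
    D ↦ CAC  (constrained at step 1)

A->BC, B->D, C->DAB, D->CAC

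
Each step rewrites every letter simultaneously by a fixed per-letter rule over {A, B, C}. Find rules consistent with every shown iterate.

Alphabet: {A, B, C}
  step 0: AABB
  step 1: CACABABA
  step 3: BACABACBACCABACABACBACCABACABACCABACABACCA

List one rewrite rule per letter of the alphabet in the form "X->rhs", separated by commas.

  step 0 ⇒ step 1: AABB ⇒ CA·CA·BA·BA
    A ↦ CA
    B ↦ BA
    C ↦ BAC  (constrained at step 1)

A->CA, B->BA, C->BAC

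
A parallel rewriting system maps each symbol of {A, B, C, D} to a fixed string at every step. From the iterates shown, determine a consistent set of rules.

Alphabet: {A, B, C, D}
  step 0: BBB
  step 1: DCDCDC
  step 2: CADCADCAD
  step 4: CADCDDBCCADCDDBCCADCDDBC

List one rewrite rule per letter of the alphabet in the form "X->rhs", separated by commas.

  step 1 ⇒ step 2: DCDCDC ⇒ CA·D·CA·D·CA·D
    C ↦ D
    D ↦ CA
    A ↦ BC  (constrained at step 2)
  step 0 ⇒ step 1: BBB ⇒ DC·DC·DC
    B ↦ DC

A->BC, B->DC, C->D, D->CA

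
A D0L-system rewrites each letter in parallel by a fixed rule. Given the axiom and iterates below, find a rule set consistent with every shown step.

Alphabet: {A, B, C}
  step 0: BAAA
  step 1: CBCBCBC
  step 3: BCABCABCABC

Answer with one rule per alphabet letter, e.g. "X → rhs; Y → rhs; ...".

  step 0 ⇒ step 1: BAAA ⇒ C·BC·BC·BC
    A ↦ BC
    B ↦ C
    C ↦ A  (constrained at step 1)

A->BC, B->C, C->A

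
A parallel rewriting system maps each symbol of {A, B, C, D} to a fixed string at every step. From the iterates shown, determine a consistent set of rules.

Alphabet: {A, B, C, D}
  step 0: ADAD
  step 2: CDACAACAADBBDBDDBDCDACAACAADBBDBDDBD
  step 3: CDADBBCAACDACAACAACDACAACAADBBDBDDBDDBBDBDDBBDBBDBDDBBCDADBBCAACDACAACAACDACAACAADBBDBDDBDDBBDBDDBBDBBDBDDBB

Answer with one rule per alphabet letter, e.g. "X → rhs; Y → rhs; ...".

A->CAA, B->DBD, C->CDA, D->DBB

  step 2 ⇒ step 3: CDACAACAADBBDBDDBDCDACAACAADBBDBDDBD ⇒ CDA·DBB·CAA·CDA·CAA·CAA·CDA·CAA·CAA·DBB·DBD·DBD·DBB·DBD·DBB·DBB·DBD·DBB·CDA·DBB·CAA·CDA·CAA·CAA·CDA·CAA·CAA·DBB·DBD·DBD·DBB·DBD·DBB·DBB·DBD·DBB
    A ↦ CAA
    B ↦ DBD
    C ↦ CDA
    D ↦ DBB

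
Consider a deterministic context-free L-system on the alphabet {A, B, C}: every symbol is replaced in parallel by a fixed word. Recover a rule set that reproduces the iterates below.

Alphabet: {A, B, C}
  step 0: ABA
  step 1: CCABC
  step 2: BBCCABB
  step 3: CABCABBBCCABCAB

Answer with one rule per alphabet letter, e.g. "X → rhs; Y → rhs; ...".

  step 2 ⇒ step 3: BBCCABB ⇒ CAB·CAB·B·B·C·CAB·CAB
    A ↦ C
    B ↦ CAB
    C ↦ B

A->C, B->CAB, C->B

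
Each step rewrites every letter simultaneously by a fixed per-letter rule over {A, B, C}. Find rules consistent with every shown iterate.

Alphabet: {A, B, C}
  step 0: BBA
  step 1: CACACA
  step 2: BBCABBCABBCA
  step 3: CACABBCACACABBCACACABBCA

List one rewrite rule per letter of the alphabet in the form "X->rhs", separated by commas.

  step 2 ⇒ step 3: BBCABBCABBCA ⇒ CA·CA·BB·CA·CA·CA·BB·CA·CA·CA·BB·CA
    A ↦ CA
    B ↦ CA
    C ↦ BB

A->CA, B->CA, C->BB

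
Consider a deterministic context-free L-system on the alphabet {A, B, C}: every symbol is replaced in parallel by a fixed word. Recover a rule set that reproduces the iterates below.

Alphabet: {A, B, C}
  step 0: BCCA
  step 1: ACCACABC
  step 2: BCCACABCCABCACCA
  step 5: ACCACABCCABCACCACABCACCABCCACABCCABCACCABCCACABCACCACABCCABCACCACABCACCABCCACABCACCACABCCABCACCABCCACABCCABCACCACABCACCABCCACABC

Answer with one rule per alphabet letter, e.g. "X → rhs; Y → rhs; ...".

  step 1 ⇒ step 2: ACCACABC ⇒ BC·CA·CA·BC·CA·BC·AC·CA
    A ↦ BC
    B ↦ AC
    C ↦ CA

A->BC, B->AC, C->CA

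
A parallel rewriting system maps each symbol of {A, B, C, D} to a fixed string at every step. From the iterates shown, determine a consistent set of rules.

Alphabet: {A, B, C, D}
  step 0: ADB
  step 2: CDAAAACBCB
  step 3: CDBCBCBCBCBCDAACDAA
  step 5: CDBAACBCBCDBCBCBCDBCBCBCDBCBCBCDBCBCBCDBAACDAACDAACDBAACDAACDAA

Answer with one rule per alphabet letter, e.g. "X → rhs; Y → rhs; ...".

  step 2 ⇒ step 3: CDAAAACBCB ⇒ CD·B·CB·CB·CB·CB·CD·AA·CD·AA
    A ↦ CB
    B ↦ AA
    C ↦ CD
    D ↦ B

A->CB, B->AA, C->CD, D->B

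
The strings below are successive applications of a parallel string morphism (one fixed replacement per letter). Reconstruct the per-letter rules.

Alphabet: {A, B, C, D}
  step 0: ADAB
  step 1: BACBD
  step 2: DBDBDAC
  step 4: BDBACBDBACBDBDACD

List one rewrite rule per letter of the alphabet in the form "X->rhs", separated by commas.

A->B, B->D, C->DB, D->AC

  step 1 ⇒ step 2: BACBD ⇒ D·B·DB·D·AC
    A ↦ B
    B ↦ D
    C ↦ DB
    D ↦ AC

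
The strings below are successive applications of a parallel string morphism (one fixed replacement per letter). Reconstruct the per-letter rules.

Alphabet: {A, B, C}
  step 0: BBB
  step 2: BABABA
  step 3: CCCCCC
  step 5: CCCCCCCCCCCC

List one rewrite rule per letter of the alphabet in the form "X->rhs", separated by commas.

A->C, B->C, C->BA

  step 2 ⇒ step 3: BABABA ⇒ C·C·C·C·C·C
    A ↦ C
    B ↦ C
    C ↦ BA  (constrained at step 3)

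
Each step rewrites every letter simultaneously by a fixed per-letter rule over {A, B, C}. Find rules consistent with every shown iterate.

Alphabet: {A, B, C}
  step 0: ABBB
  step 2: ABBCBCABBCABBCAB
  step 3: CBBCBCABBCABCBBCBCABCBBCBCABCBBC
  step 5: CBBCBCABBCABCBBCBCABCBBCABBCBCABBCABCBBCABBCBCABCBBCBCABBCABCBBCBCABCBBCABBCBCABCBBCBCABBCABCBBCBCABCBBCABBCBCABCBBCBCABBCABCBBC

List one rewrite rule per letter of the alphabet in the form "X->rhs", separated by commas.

  step 2 ⇒ step 3: ABBCBCABBCABBCAB ⇒ CB·BC·BC·AB·BC·AB·CB·BC·BC·AB·CB·BC·BC·AB·CB·BC
    A ↦ CB
    B ↦ BC
    C ↦ AB

A->CB, B->BC, C->AB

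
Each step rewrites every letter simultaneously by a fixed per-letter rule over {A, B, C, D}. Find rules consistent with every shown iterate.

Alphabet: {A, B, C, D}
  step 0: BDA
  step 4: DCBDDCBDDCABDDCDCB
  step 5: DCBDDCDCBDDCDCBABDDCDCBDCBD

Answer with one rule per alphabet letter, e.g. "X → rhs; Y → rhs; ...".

  step 4 ⇒ step 5: DCBDDCBDDCABDDCDCB ⇒ DC·B·D·DC·DC·B·D·DC·DC·B·AB·D·DC·DC·B·DC·B·D
    A ↦ AB
    B ↦ D
    C ↦ B
    D ↦ DC

A->AB, B->D, C->B, D->DC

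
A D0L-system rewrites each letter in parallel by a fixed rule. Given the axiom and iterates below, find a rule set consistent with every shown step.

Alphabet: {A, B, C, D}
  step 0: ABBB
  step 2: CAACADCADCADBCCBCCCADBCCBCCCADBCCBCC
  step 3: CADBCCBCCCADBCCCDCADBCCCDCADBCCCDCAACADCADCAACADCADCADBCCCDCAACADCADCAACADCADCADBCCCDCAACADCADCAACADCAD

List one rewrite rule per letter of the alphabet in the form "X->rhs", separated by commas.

A->BCC, B->CAA, C->CAD, D->CD

  step 2 ⇒ step 3: CAACADCADCADBCCBCCCADBCCBCCCADBCCBCC ⇒ CAD·BCC·BCC·CAD·BCC·CD·CAD·BCC·CD·CAD·BCC·CD·CAA·CAD·CAD·CAA·CAD·CAD·CAD·BCC·CD·CAA·CAD·CAD·CAA·CAD·CAD·CAD·BCC·CD·CAA·CAD·CAD·CAA·CAD·CAD
    A ↦ BCC
    B ↦ CAA
    C ↦ CAD
    D ↦ CD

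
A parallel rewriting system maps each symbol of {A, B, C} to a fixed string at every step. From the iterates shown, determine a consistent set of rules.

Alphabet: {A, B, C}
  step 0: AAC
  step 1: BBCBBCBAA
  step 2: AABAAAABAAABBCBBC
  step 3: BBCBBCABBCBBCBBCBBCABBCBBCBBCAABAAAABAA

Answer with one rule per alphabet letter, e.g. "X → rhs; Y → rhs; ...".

A->BBC, B->A, C->BAA

  step 2 ⇒ step 3: AABAAAABAAABBCBBC ⇒ BBC·BBC·A·BBC·BBC·BBC·BBC·A·BBC·BBC·BBC·A·A·BAA·A·A·BAA
    A ↦ BBC
    B ↦ A
    C ↦ BAA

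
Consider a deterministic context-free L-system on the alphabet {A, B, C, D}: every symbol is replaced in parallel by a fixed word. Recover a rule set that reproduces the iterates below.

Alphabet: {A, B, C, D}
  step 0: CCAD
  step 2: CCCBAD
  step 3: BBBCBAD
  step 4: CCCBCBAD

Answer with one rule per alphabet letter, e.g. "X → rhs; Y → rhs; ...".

  step 3 ⇒ step 4: BBBCBAD ⇒ C·C·C·B·C·B·AD
    A ↦ B
    B ↦ C
    C ↦ B
    D ↦ AD

A->B, B->C, C->B, D->AD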